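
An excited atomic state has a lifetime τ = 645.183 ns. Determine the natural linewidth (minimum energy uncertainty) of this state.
510.097 peV

Using the energy-time uncertainty principle:
ΔEΔt ≥ ℏ/2

The lifetime τ represents the time uncertainty Δt.
The natural linewidth (minimum energy uncertainty) is:

ΔE = ℏ/(2τ)
ΔE = (1.055e-34 J·s) / (2 × 6.452e-07 s)
ΔE = 8.173e-29 J = 510.097 peV

This natural linewidth limits the precision of spectroscopic measurements.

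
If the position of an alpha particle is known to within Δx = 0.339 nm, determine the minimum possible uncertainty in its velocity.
23.409 m/s

Using the Heisenberg uncertainty principle and Δp = mΔv:
ΔxΔp ≥ ℏ/2
Δx(mΔv) ≥ ℏ/2

The minimum uncertainty in velocity is:
Δv_min = ℏ/(2mΔx)
Δv_min = (1.055e-34 J·s) / (2 × 6.645e-27 kg × 3.390e-10 m)
Δv_min = 2.341e+01 m/s = 23.409 m/s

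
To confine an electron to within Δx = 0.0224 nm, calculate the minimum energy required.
18.983 eV

Localizing a particle requires giving it sufficient momentum uncertainty:

1. From uncertainty principle: Δp ≥ ℏ/(2Δx)
   Δp_min = (1.055e-34 J·s) / (2 × 2.240e-11 m)
   Δp_min = 2.354e-24 kg·m/s

2. This momentum uncertainty corresponds to kinetic energy:
   KE ≈ (Δp)²/(2m) = (2.354e-24)²/(2 × 9.109e-31 kg)
   KE = 3.041e-18 J = 18.983 eV

Tighter localization requires more energy.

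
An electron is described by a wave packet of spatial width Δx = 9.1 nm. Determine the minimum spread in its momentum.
5.794 × 10^-27 kg·m/s

For a wave packet, the spatial width Δx and momentum spread Δp are related by the uncertainty principle:
ΔxΔp ≥ ℏ/2

The minimum momentum spread is:
Δp_min = ℏ/(2Δx)
Δp_min = (1.055e-34 J·s) / (2 × 9.100e-09 m)
Δp_min = 5.794e-27 kg·m/s

A wave packet cannot have both a well-defined position and well-defined momentum.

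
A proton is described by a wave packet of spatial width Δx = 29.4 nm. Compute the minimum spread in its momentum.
1.793 × 10^-27 kg·m/s

For a wave packet, the spatial width Δx and momentum spread Δp are related by the uncertainty principle:
ΔxΔp ≥ ℏ/2

The minimum momentum spread is:
Δp_min = ℏ/(2Δx)
Δp_min = (1.055e-34 J·s) / (2 × 2.940e-08 m)
Δp_min = 1.793e-27 kg·m/s

A wave packet cannot have both a well-defined position and well-defined momentum.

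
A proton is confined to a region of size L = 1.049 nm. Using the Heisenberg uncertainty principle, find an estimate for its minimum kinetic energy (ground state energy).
4.714 μeV

Using the uncertainty principle to estimate ground state energy:

1. The position uncertainty is approximately the confinement size:
   Δx ≈ L = 1.049e-09 m

2. From ΔxΔp ≥ ℏ/2, the minimum momentum uncertainty is:
   Δp ≈ ℏ/(2L) = 5.027e-26 kg·m/s

3. The kinetic energy is approximately:
   KE ≈ (Δp)²/(2m) = (5.027e-26)²/(2 × 1.673e-27 kg)
   KE ≈ 7.553e-25 J = 4.714 μeV

This is an order-of-magnitude estimate of the ground state energy.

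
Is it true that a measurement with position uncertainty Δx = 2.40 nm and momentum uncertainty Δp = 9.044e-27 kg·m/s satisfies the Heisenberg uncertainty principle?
No, it violates the uncertainty principle (impossible measurement).

Calculate the product ΔxΔp:
ΔxΔp = (2.400e-09 m) × (9.044e-27 kg·m/s)
ΔxΔp = 2.171e-35 J·s

Compare to the minimum allowed value ℏ/2:
ℏ/2 = 5.273e-35 J·s

Since ΔxΔp = 2.171e-35 J·s < 5.273e-35 J·s = ℏ/2,
the measurement violates the uncertainty principle.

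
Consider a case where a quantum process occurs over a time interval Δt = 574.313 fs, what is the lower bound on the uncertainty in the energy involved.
573.043 μeV

Using the energy-time uncertainty principle:
ΔEΔt ≥ ℏ/2

The minimum uncertainty in energy is:
ΔE_min = ℏ/(2Δt)
ΔE_min = (1.055e-34 J·s) / (2 × 5.743e-13 s)
ΔE_min = 9.181e-23 J = 573.043 μeV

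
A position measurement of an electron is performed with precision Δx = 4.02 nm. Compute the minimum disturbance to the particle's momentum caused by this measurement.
1.312 × 10^-26 kg·m/s

The uncertainty principle implies that measuring position disturbs momentum:
ΔxΔp ≥ ℏ/2

When we measure position with precision Δx, we necessarily introduce a momentum uncertainty:
Δp ≥ ℏ/(2Δx)
Δp_min = (1.055e-34 J·s) / (2 × 4.020e-09 m)
Δp_min = 1.312e-26 kg·m/s

The more precisely we measure position, the greater the momentum disturbance.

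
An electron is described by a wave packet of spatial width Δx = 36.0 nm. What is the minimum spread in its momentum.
1.465 × 10^-27 kg·m/s

For a wave packet, the spatial width Δx and momentum spread Δp are related by the uncertainty principle:
ΔxΔp ≥ ℏ/2

The minimum momentum spread is:
Δp_min = ℏ/(2Δx)
Δp_min = (1.055e-34 J·s) / (2 × 3.600e-08 m)
Δp_min = 1.465e-27 kg·m/s

A wave packet cannot have both a well-defined position and well-defined momentum.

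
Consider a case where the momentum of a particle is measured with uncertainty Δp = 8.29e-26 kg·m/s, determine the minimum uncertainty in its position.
636.051 pm

Using the Heisenberg uncertainty principle:
ΔxΔp ≥ ℏ/2

The minimum uncertainty in position is:
Δx_min = ℏ/(2Δp)
Δx_min = (1.055e-34 J·s) / (2 × 8.290e-26 kg·m/s)
Δx_min = 6.361e-10 m = 636.051 pm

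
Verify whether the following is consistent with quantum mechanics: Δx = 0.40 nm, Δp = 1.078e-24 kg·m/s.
Yes, it satisfies the uncertainty principle.

Calculate the product ΔxΔp:
ΔxΔp = (4.000e-10 m) × (1.078e-24 kg·m/s)
ΔxΔp = 4.312e-34 J·s

Compare to the minimum allowed value ℏ/2:
ℏ/2 = 5.273e-35 J·s

Since ΔxΔp = 4.312e-34 J·s ≥ 5.273e-35 J·s = ℏ/2,
the measurement satisfies the uncertainty principle.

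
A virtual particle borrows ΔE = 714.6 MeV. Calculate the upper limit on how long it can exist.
4.605 × 10^-25 s

Using the energy-time uncertainty principle:
ΔEΔt ≥ ℏ/2

For a virtual particle borrowing energy ΔE, the maximum lifetime is:
Δt_max = ℏ/(2ΔE)

Converting energy:
ΔE = 714.6 MeV = 1.145e-10 J

Δt_max = (1.055e-34 J·s) / (2 × 1.145e-10 J)
Δt_max = 4.605e-25 s = 4.605 × 10^-25 s

Virtual particles with higher borrowed energy exist for shorter times.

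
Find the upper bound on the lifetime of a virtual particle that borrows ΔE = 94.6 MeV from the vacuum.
3.479 ys

Using the energy-time uncertainty principle:
ΔEΔt ≥ ℏ/2

For a virtual particle borrowing energy ΔE, the maximum lifetime is:
Δt_max = ℏ/(2ΔE)

Converting energy:
ΔE = 94.6 MeV = 1.516e-11 J

Δt_max = (1.055e-34 J·s) / (2 × 1.516e-11 J)
Δt_max = 3.479e-24 s = 3.479 ys

Virtual particles with higher borrowed energy exist for shorter times.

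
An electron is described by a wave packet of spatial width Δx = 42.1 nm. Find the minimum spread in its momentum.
1.252 × 10^-27 kg·m/s

For a wave packet, the spatial width Δx and momentum spread Δp are related by the uncertainty principle:
ΔxΔp ≥ ℏ/2

The minimum momentum spread is:
Δp_min = ℏ/(2Δx)
Δp_min = (1.055e-34 J·s) / (2 × 4.210e-08 m)
Δp_min = 1.252e-27 kg·m/s

A wave packet cannot have both a well-defined position and well-defined momentum.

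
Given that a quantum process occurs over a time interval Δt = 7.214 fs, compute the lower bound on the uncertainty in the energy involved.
45.620 meV

Using the energy-time uncertainty principle:
ΔEΔt ≥ ℏ/2

The minimum uncertainty in energy is:
ΔE_min = ℏ/(2Δt)
ΔE_min = (1.055e-34 J·s) / (2 × 7.214e-15 s)
ΔE_min = 7.309e-21 J = 45.620 meV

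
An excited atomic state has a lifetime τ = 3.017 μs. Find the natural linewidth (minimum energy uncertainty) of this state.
109.084 peV

Using the energy-time uncertainty principle:
ΔEΔt ≥ ℏ/2

The lifetime τ represents the time uncertainty Δt.
The natural linewidth (minimum energy uncertainty) is:

ΔE = ℏ/(2τ)
ΔE = (1.055e-34 J·s) / (2 × 3.017e-06 s)
ΔE = 1.748e-29 J = 109.084 peV

This natural linewidth limits the precision of spectroscopic measurements.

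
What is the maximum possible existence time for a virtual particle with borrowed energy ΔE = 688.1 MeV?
4.783 × 10^-25 s

Using the energy-time uncertainty principle:
ΔEΔt ≥ ℏ/2

For a virtual particle borrowing energy ΔE, the maximum lifetime is:
Δt_max = ℏ/(2ΔE)

Converting energy:
ΔE = 688.1 MeV = 1.102e-10 J

Δt_max = (1.055e-34 J·s) / (2 × 1.102e-10 J)
Δt_max = 4.783e-25 s = 4.783 × 10^-25 s

Virtual particles with higher borrowed energy exist for shorter times.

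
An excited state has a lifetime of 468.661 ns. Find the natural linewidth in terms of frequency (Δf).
169.798 kHz

Using the energy-time uncertainty principle and E = hf:
ΔEΔt ≥ ℏ/2
hΔf·Δt ≥ ℏ/2

The minimum frequency uncertainty is:
Δf = ℏ/(2hτ) = 1/(4πτ)
Δf = 1/(4π × 4.687e-07 s)
Δf = 1.698e+05 Hz = 169.798 kHz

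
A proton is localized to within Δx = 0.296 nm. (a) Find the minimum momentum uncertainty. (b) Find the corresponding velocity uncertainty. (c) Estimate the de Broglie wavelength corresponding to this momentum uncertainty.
(a) Δp_min = 1.781 × 10^-25 kg·m/s
(b) Δv_min = 106.502 m/s
(c) λ_dB = 3.720 nm

Step-by-step:

(a) From the uncertainty principle:
Δp_min = ℏ/(2Δx) = (1.055e-34 J·s)/(2 × 2.960e-10 m) = 1.781e-25 kg·m/s

(b) The velocity uncertainty:
Δv = Δp/m = (1.781e-25 kg·m/s)/(1.673e-27 kg) = 1.065e+02 m/s = 106.502 m/s

(c) The de Broglie wavelength for this momentum:
λ = h/p = (6.626e-34 J·s)/(1.781e-25 kg·m/s) = 3.720e-09 m = 3.720 nm

Note: The de Broglie wavelength is comparable to the localization size, as expected from wave-particle duality.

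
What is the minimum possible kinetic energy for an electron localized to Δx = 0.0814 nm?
1.438 eV

Localizing a particle requires giving it sufficient momentum uncertainty:

1. From uncertainty principle: Δp ≥ ℏ/(2Δx)
   Δp_min = (1.055e-34 J·s) / (2 × 8.140e-11 m)
   Δp_min = 6.478e-25 kg·m/s

2. This momentum uncertainty corresponds to kinetic energy:
   KE ≈ (Δp)²/(2m) = (6.478e-25)²/(2 × 9.109e-31 kg)
   KE = 2.303e-19 J = 1.438 eV

Tighter localization requires more energy.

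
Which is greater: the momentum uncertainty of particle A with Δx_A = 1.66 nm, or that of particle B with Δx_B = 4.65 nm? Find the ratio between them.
Particle A has the larger minimum momentum uncertainty, by a factor of 2.80.

For each particle, the minimum momentum uncertainty is Δp_min = ℏ/(2Δx):

Particle A: Δp_A = ℏ/(2×1.660e-09 m) = 3.176e-26 kg·m/s
Particle B: Δp_B = ℏ/(2×4.650e-09 m) = 1.134e-26 kg·m/s

Ratio: Δp_A/Δp_B = 2.80

Since Δp_min ∝ 1/Δx, the particle with smaller position uncertainty (A) has larger momentum uncertainty.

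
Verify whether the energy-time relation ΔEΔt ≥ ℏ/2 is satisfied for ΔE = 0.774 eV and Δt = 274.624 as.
No, it violates the uncertainty relation.

Calculate the product ΔEΔt:
ΔE = 0.774 eV = 1.240e-19 J
ΔEΔt = (1.240e-19 J) × (2.746e-16 s)
ΔEΔt = 3.406e-35 J·s

Compare to the minimum allowed value ℏ/2:
ℏ/2 = 5.273e-35 J·s

Since ΔEΔt = 3.406e-35 J·s < 5.273e-35 J·s = ℏ/2,
this violates the uncertainty relation.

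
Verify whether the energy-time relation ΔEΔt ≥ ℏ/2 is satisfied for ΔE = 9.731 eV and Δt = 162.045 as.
Yes, it satisfies the uncertainty relation.

Calculate the product ΔEΔt:
ΔE = 9.731 eV = 1.559e-18 J
ΔEΔt = (1.559e-18 J) × (1.620e-16 s)
ΔEΔt = 2.526e-34 J·s

Compare to the minimum allowed value ℏ/2:
ℏ/2 = 5.273e-35 J·s

Since ΔEΔt = 2.526e-34 J·s ≥ 5.273e-35 J·s = ℏ/2,
this satisfies the uncertainty relation.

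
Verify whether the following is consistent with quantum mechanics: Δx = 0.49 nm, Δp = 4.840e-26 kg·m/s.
No, it violates the uncertainty principle (impossible measurement).

Calculate the product ΔxΔp:
ΔxΔp = (4.900e-10 m) × (4.840e-26 kg·m/s)
ΔxΔp = 2.372e-35 J·s

Compare to the minimum allowed value ℏ/2:
ℏ/2 = 5.273e-35 J·s

Since ΔxΔp = 2.372e-35 J·s < 5.273e-35 J·s = ℏ/2,
the measurement violates the uncertainty principle.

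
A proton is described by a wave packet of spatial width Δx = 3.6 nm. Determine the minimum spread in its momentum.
1.465 × 10^-26 kg·m/s

For a wave packet, the spatial width Δx and momentum spread Δp are related by the uncertainty principle:
ΔxΔp ≥ ℏ/2

The minimum momentum spread is:
Δp_min = ℏ/(2Δx)
Δp_min = (1.055e-34 J·s) / (2 × 3.600e-09 m)
Δp_min = 1.465e-26 kg·m/s

A wave packet cannot have both a well-defined position and well-defined momentum.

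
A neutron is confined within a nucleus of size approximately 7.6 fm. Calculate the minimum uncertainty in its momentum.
6.938 × 10^-21 kg·m/s

Using the Heisenberg uncertainty principle:
ΔxΔp ≥ ℏ/2

With Δx ≈ L = 7.600e-15 m (the confinement size):
Δp_min = ℏ/(2Δx)
Δp_min = (1.055e-34 J·s) / (2 × 7.600e-15 m)
Δp_min = 6.938e-21 kg·m/s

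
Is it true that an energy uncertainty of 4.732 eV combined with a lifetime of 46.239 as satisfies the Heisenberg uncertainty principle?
No, it violates the uncertainty relation.

Calculate the product ΔEΔt:
ΔE = 4.732 eV = 7.581e-19 J
ΔEΔt = (7.581e-19 J) × (4.624e-17 s)
ΔEΔt = 3.506e-35 J·s

Compare to the minimum allowed value ℏ/2:
ℏ/2 = 5.273e-35 J·s

Since ΔEΔt = 3.506e-35 J·s < 5.273e-35 J·s = ℏ/2,
this violates the uncertainty relation.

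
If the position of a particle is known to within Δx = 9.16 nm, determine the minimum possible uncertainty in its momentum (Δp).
5.756 × 10^-27 kg·m/s

Using the Heisenberg uncertainty principle:
ΔxΔp ≥ ℏ/2

The minimum uncertainty in momentum is:
Δp_min = ℏ/(2Δx)
Δp_min = (1.055e-34 J·s) / (2 × 9.160e-09 m)
Δp_min = 5.756e-27 kg·m/s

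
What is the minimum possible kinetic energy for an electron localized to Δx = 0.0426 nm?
5.249 eV

Localizing a particle requires giving it sufficient momentum uncertainty:

1. From uncertainty principle: Δp ≥ ℏ/(2Δx)
   Δp_min = (1.055e-34 J·s) / (2 × 4.260e-11 m)
   Δp_min = 1.238e-24 kg·m/s

2. This momentum uncertainty corresponds to kinetic energy:
   KE ≈ (Δp)²/(2m) = (1.238e-24)²/(2 × 9.109e-31 kg)
   KE = 8.409e-19 J = 5.249 eV

Tighter localization requires more energy.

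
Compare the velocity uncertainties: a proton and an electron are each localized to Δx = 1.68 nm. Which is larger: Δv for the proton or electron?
The electron has the larger minimum velocity uncertainty, by a ratio of 1836.2.

For both particles, Δp_min = ℏ/(2Δx) = 3.139e-26 kg·m/s (same for both).

The velocity uncertainty is Δv = Δp/m:
- proton: Δv = 3.139e-26 / 1.673e-27 = 1.876e+01 m/s = 18.765 m/s
- electron: Δv = 3.139e-26 / 9.109e-31 = 3.445e+04 m/s = 34.455 km/s

Ratio: 3.445e+04 / 1.876e+01 = 1836.2

The lighter particle has larger velocity uncertainty because Δv ∝ 1/m.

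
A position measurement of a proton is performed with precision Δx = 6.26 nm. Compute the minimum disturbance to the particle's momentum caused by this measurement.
8.423 × 10^-27 kg·m/s

The uncertainty principle implies that measuring position disturbs momentum:
ΔxΔp ≥ ℏ/2

When we measure position with precision Δx, we necessarily introduce a momentum uncertainty:
Δp ≥ ℏ/(2Δx)
Δp_min = (1.055e-34 J·s) / (2 × 6.260e-09 m)
Δp_min = 8.423e-27 kg·m/s

The more precisely we measure position, the greater the momentum disturbance.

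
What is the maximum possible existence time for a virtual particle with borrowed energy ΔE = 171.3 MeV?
1.921 ys

Using the energy-time uncertainty principle:
ΔEΔt ≥ ℏ/2

For a virtual particle borrowing energy ΔE, the maximum lifetime is:
Δt_max = ℏ/(2ΔE)

Converting energy:
ΔE = 171.3 MeV = 2.745e-11 J

Δt_max = (1.055e-34 J·s) / (2 × 2.745e-11 J)
Δt_max = 1.921e-24 s = 1.921 ys

Virtual particles with higher borrowed energy exist for shorter times.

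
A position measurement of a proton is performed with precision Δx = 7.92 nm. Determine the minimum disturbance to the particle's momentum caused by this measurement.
6.658 × 10^-27 kg·m/s

The uncertainty principle implies that measuring position disturbs momentum:
ΔxΔp ≥ ℏ/2

When we measure position with precision Δx, we necessarily introduce a momentum uncertainty:
Δp ≥ ℏ/(2Δx)
Δp_min = (1.055e-34 J·s) / (2 × 7.920e-09 m)
Δp_min = 6.658e-27 kg·m/s

The more precisely we measure position, the greater the momentum disturbance.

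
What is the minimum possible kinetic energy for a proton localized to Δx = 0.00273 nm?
696.031 meV

Localizing a particle requires giving it sufficient momentum uncertainty:

1. From uncertainty principle: Δp ≥ ℏ/(2Δx)
   Δp_min = (1.055e-34 J·s) / (2 × 2.730e-12 m)
   Δp_min = 1.931e-23 kg·m/s

2. This momentum uncertainty corresponds to kinetic energy:
   KE ≈ (Δp)²/(2m) = (1.931e-23)²/(2 × 1.673e-27 kg)
   KE = 1.115e-19 J = 696.031 meV

Tighter localization requires more energy.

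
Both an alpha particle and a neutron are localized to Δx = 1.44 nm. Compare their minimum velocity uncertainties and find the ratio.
The neutron has the larger minimum velocity uncertainty, by a ratio of 4.0.

For both particles, Δp_min = ℏ/(2Δx) = 3.662e-26 kg·m/s (same for both).

The velocity uncertainty is Δv = Δp/m:
- alpha particle: Δv = 3.662e-26 / 6.645e-27 = 5.511e+00 m/s = 5.511 m/s
- neutron: Δv = 3.662e-26 / 1.675e-27 = 2.186e+01 m/s = 21.862 m/s

Ratio: 2.186e+01 / 5.511e+00 = 4.0

The lighter particle has larger velocity uncertainty because Δv ∝ 1/m.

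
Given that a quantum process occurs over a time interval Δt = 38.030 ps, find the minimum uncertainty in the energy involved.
8.654 μeV

Using the energy-time uncertainty principle:
ΔEΔt ≥ ℏ/2

The minimum uncertainty in energy is:
ΔE_min = ℏ/(2Δt)
ΔE_min = (1.055e-34 J·s) / (2 × 3.803e-11 s)
ΔE_min = 1.386e-24 J = 8.654 μeV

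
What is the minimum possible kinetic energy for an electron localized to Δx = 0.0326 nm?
8.962 eV

Localizing a particle requires giving it sufficient momentum uncertainty:

1. From uncertainty principle: Δp ≥ ℏ/(2Δx)
   Δp_min = (1.055e-34 J·s) / (2 × 3.260e-11 m)
   Δp_min = 1.617e-24 kg·m/s

2. This momentum uncertainty corresponds to kinetic energy:
   KE ≈ (Δp)²/(2m) = (1.617e-24)²/(2 × 9.109e-31 kg)
   KE = 1.436e-18 J = 8.962 eV

Tighter localization requires more energy.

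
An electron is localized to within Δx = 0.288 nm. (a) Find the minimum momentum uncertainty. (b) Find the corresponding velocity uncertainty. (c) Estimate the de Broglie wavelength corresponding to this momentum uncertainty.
(a) Δp_min = 1.831 × 10^-25 kg·m/s
(b) Δv_min = 200.985 km/s
(c) λ_dB = 3.619 nm

Step-by-step:

(a) From the uncertainty principle:
Δp_min = ℏ/(2Δx) = (1.055e-34 J·s)/(2 × 2.880e-10 m) = 1.831e-25 kg·m/s

(b) The velocity uncertainty:
Δv = Δp/m = (1.831e-25 kg·m/s)/(9.109e-31 kg) = 2.010e+05 m/s = 200.985 km/s

(c) The de Broglie wavelength for this momentum:
λ = h/p = (6.626e-34 J·s)/(1.831e-25 kg·m/s) = 3.619e-09 m = 3.619 nm

Note: The de Broglie wavelength is comparable to the localization size, as expected from wave-particle duality.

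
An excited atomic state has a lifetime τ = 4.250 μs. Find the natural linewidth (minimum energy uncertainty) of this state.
77.437 peV

Using the energy-time uncertainty principle:
ΔEΔt ≥ ℏ/2

The lifetime τ represents the time uncertainty Δt.
The natural linewidth (minimum energy uncertainty) is:

ΔE = ℏ/(2τ)
ΔE = (1.055e-34 J·s) / (2 × 4.250e-06 s)
ΔE = 1.241e-29 J = 77.437 peV

This natural linewidth limits the precision of spectroscopic measurements.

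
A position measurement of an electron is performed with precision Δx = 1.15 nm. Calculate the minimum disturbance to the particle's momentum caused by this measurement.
4.585 × 10^-26 kg·m/s

The uncertainty principle implies that measuring position disturbs momentum:
ΔxΔp ≥ ℏ/2

When we measure position with precision Δx, we necessarily introduce a momentum uncertainty:
Δp ≥ ℏ/(2Δx)
Δp_min = (1.055e-34 J·s) / (2 × 1.150e-09 m)
Δp_min = 4.585e-26 kg·m/s

The more precisely we measure position, the greater the momentum disturbance.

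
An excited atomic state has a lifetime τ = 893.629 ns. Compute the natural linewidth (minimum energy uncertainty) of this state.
368.280 peV

Using the energy-time uncertainty principle:
ΔEΔt ≥ ℏ/2

The lifetime τ represents the time uncertainty Δt.
The natural linewidth (minimum energy uncertainty) is:

ΔE = ℏ/(2τ)
ΔE = (1.055e-34 J·s) / (2 × 8.936e-07 s)
ΔE = 5.901e-29 J = 368.280 peV

This natural linewidth limits the precision of spectroscopic measurements.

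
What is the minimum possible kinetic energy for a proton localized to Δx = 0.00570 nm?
159.663 meV

Localizing a particle requires giving it sufficient momentum uncertainty:

1. From uncertainty principle: Δp ≥ ℏ/(2Δx)
   Δp_min = (1.055e-34 J·s) / (2 × 5.700e-12 m)
   Δp_min = 9.251e-24 kg·m/s

2. This momentum uncertainty corresponds to kinetic energy:
   KE ≈ (Δp)²/(2m) = (9.251e-24)²/(2 × 1.673e-27 kg)
   KE = 2.558e-20 J = 159.663 meV

Tighter localization requires more energy.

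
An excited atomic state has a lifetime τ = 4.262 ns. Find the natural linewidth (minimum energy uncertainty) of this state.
77.219 neV

Using the energy-time uncertainty principle:
ΔEΔt ≥ ℏ/2

The lifetime τ represents the time uncertainty Δt.
The natural linewidth (minimum energy uncertainty) is:

ΔE = ℏ/(2τ)
ΔE = (1.055e-34 J·s) / (2 × 4.262e-09 s)
ΔE = 1.237e-26 J = 77.219 neV

This natural linewidth limits the precision of spectroscopic measurements.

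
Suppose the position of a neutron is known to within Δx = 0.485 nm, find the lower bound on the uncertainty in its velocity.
64.910 m/s

Using the Heisenberg uncertainty principle and Δp = mΔv:
ΔxΔp ≥ ℏ/2
Δx(mΔv) ≥ ℏ/2

The minimum uncertainty in velocity is:
Δv_min = ℏ/(2mΔx)
Δv_min = (1.055e-34 J·s) / (2 × 1.675e-27 kg × 4.850e-10 m)
Δv_min = 6.491e+01 m/s = 64.910 m/s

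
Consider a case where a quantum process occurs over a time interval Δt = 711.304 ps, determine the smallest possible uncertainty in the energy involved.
462.680 neV

Using the energy-time uncertainty principle:
ΔEΔt ≥ ℏ/2

The minimum uncertainty in energy is:
ΔE_min = ℏ/(2Δt)
ΔE_min = (1.055e-34 J·s) / (2 × 7.113e-10 s)
ΔE_min = 7.413e-26 J = 462.680 neV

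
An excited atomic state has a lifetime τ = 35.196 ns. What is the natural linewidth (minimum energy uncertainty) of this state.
9.351 neV

Using the energy-time uncertainty principle:
ΔEΔt ≥ ℏ/2

The lifetime τ represents the time uncertainty Δt.
The natural linewidth (minimum energy uncertainty) is:

ΔE = ℏ/(2τ)
ΔE = (1.055e-34 J·s) / (2 × 3.520e-08 s)
ΔE = 1.498e-27 J = 9.351 neV

This natural linewidth limits the precision of spectroscopic measurements.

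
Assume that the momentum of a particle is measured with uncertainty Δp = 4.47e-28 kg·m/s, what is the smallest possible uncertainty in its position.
117.961 nm

Using the Heisenberg uncertainty principle:
ΔxΔp ≥ ℏ/2

The minimum uncertainty in position is:
Δx_min = ℏ/(2Δp)
Δx_min = (1.055e-34 J·s) / (2 × 4.470e-28 kg·m/s)
Δx_min = 1.180e-07 m = 117.961 nm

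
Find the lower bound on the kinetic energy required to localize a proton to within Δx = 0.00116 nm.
3.855 eV

Localizing a particle requires giving it sufficient momentum uncertainty:

1. From uncertainty principle: Δp ≥ ℏ/(2Δx)
   Δp_min = (1.055e-34 J·s) / (2 × 1.160e-12 m)
   Δp_min = 4.546e-23 kg·m/s

2. This momentum uncertainty corresponds to kinetic energy:
   KE ≈ (Δp)²/(2m) = (4.546e-23)²/(2 × 1.673e-27 kg)
   KE = 6.177e-19 J = 3.855 eV

Tighter localization requires more energy.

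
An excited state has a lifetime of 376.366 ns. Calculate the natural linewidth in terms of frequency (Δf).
211.436 kHz

Using the energy-time uncertainty principle and E = hf:
ΔEΔt ≥ ℏ/2
hΔf·Δt ≥ ℏ/2

The minimum frequency uncertainty is:
Δf = ℏ/(2hτ) = 1/(4πτ)
Δf = 1/(4π × 3.764e-07 s)
Δf = 2.114e+05 Hz = 211.436 kHz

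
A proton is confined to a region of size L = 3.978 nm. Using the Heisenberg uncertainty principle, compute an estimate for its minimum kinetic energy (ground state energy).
327.812 neV

Using the uncertainty principle to estimate ground state energy:

1. The position uncertainty is approximately the confinement size:
   Δx ≈ L = 3.978e-09 m

2. From ΔxΔp ≥ ℏ/2, the minimum momentum uncertainty is:
   Δp ≈ ℏ/(2L) = 1.326e-26 kg·m/s

3. The kinetic energy is approximately:
   KE ≈ (Δp)²/(2m) = (1.326e-26)²/(2 × 1.673e-27 kg)
   KE ≈ 5.252e-26 J = 327.812 neV

This is an order-of-magnitude estimate of the ground state energy.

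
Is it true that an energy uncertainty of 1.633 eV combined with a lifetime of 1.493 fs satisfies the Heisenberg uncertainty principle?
Yes, it satisfies the uncertainty relation.

Calculate the product ΔEΔt:
ΔE = 1.633 eV = 2.616e-19 J
ΔEΔt = (2.616e-19 J) × (1.493e-15 s)
ΔEΔt = 3.906e-34 J·s

Compare to the minimum allowed value ℏ/2:
ℏ/2 = 5.273e-35 J·s

Since ΔEΔt = 3.906e-34 J·s ≥ 5.273e-35 J·s = ℏ/2,
this satisfies the uncertainty relation.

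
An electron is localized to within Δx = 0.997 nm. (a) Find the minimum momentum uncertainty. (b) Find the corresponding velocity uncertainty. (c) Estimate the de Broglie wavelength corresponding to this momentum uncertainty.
(a) Δp_min = 5.289 × 10^-26 kg·m/s
(b) Δv_min = 58.058 km/s
(c) λ_dB = 12.529 nm

Step-by-step:

(a) From the uncertainty principle:
Δp_min = ℏ/(2Δx) = (1.055e-34 J·s)/(2 × 9.970e-10 m) = 5.289e-26 kg·m/s

(b) The velocity uncertainty:
Δv = Δp/m = (5.289e-26 kg·m/s)/(9.109e-31 kg) = 5.806e+04 m/s = 58.058 km/s

(c) The de Broglie wavelength for this momentum:
λ = h/p = (6.626e-34 J·s)/(5.289e-26 kg·m/s) = 1.253e-08 m = 12.529 nm

Note: The de Broglie wavelength is comparable to the localization size, as expected from wave-particle duality.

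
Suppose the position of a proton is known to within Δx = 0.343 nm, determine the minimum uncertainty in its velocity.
91.908 m/s

Using the Heisenberg uncertainty principle and Δp = mΔv:
ΔxΔp ≥ ℏ/2
Δx(mΔv) ≥ ℏ/2

The minimum uncertainty in velocity is:
Δv_min = ℏ/(2mΔx)
Δv_min = (1.055e-34 J·s) / (2 × 1.673e-27 kg × 3.430e-10 m)
Δv_min = 9.191e+01 m/s = 91.908 m/s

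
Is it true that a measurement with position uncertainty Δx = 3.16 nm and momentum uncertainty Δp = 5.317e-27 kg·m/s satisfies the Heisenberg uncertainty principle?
No, it violates the uncertainty principle (impossible measurement).

Calculate the product ΔxΔp:
ΔxΔp = (3.160e-09 m) × (5.317e-27 kg·m/s)
ΔxΔp = 1.680e-35 J·s

Compare to the minimum allowed value ℏ/2:
ℏ/2 = 5.273e-35 J·s

Since ΔxΔp = 1.680e-35 J·s < 5.273e-35 J·s = ℏ/2,
the measurement violates the uncertainty principle.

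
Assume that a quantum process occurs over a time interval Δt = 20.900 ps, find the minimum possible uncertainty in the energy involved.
15.747 μeV

Using the energy-time uncertainty principle:
ΔEΔt ≥ ℏ/2

The minimum uncertainty in energy is:
ΔE_min = ℏ/(2Δt)
ΔE_min = (1.055e-34 J·s) / (2 × 2.090e-11 s)
ΔE_min = 2.523e-24 J = 15.747 μeV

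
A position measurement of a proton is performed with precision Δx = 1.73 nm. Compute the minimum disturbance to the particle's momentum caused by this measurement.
3.048 × 10^-26 kg·m/s

The uncertainty principle implies that measuring position disturbs momentum:
ΔxΔp ≥ ℏ/2

When we measure position with precision Δx, we necessarily introduce a momentum uncertainty:
Δp ≥ ℏ/(2Δx)
Δp_min = (1.055e-34 J·s) / (2 × 1.730e-09 m)
Δp_min = 3.048e-26 kg·m/s

The more precisely we measure position, the greater the momentum disturbance.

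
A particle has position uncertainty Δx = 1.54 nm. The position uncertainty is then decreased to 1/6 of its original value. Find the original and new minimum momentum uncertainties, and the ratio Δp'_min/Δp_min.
Original Δp_min = 3.424 × 10^-26 kg·m/s; new Δp'_min = 2.054 × 10^-25 kg·m/s; ratio Δp'_min/Δp_min = 6.

From the uncertainty principle ΔxΔp ≥ ℏ/2, the minimum momentum uncertainty is Δp_min = ℏ/(2Δx).

Original (Δx = 1.54 nm = 1.540e-09 m):
Δp_min = (1.055e-34 J·s)/(2 × 1.540e-09 m) = 3.424e-26 kg·m/s

When Δx → (1/6)Δx:
Δp'_min = ℏ/(2 × (1/6)Δx) = 6 × ℏ/(2Δx) = 6 × Δp_min
Δp'_min = 6 × 3.424e-26 kg·m/s = 2.054e-25 kg·m/s

Since Δp_min ∝ 1/Δx, when Δx is decreased to 1/6 of its original value, Δp_min increases to 6 times its original value.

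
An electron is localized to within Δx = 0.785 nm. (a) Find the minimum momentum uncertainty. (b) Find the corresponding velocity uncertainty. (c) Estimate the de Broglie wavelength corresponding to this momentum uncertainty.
(a) Δp_min = 6.717 × 10^-26 kg·m/s
(b) Δv_min = 73.737 km/s
(c) λ_dB = 9.865 nm

Step-by-step:

(a) From the uncertainty principle:
Δp_min = ℏ/(2Δx) = (1.055e-34 J·s)/(2 × 7.850e-10 m) = 6.717e-26 kg·m/s

(b) The velocity uncertainty:
Δv = Δp/m = (6.717e-26 kg·m/s)/(9.109e-31 kg) = 7.374e+04 m/s = 73.737 km/s

(c) The de Broglie wavelength for this momentum:
λ = h/p = (6.626e-34 J·s)/(6.717e-26 kg·m/s) = 9.865e-09 m = 9.865 nm

Note: The de Broglie wavelength is comparable to the localization size, as expected from wave-particle duality.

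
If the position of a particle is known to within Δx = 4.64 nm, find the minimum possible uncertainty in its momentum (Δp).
1.136 × 10^-26 kg·m/s

Using the Heisenberg uncertainty principle:
ΔxΔp ≥ ℏ/2

The minimum uncertainty in momentum is:
Δp_min = ℏ/(2Δx)
Δp_min = (1.055e-34 J·s) / (2 × 4.640e-09 m)
Δp_min = 1.136e-26 kg·m/s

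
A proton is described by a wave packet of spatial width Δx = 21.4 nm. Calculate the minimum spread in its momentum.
2.464 × 10^-27 kg·m/s

For a wave packet, the spatial width Δx and momentum spread Δp are related by the uncertainty principle:
ΔxΔp ≥ ℏ/2

The minimum momentum spread is:
Δp_min = ℏ/(2Δx)
Δp_min = (1.055e-34 J·s) / (2 × 2.140e-08 m)
Δp_min = 2.464e-27 kg·m/s

A wave packet cannot have both a well-defined position and well-defined momentum.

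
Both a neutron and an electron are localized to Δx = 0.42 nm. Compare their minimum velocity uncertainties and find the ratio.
The electron has the larger minimum velocity uncertainty, by a ratio of 1838.7.

For both particles, Δp_min = ℏ/(2Δx) = 1.255e-25 kg·m/s (same for both).

The velocity uncertainty is Δv = Δp/m:
- neutron: Δv = 1.255e-25 / 1.675e-27 = 7.496e+01 m/s = 74.955 m/s
- electron: Δv = 1.255e-25 / 9.109e-31 = 1.378e+05 m/s = 137.819 km/s

Ratio: 1.378e+05 / 7.496e+01 = 1838.7

The lighter particle has larger velocity uncertainty because Δv ∝ 1/m.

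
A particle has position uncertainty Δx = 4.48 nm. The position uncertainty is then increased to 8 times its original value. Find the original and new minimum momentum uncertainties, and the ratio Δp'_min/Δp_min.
Original Δp_min = 1.177 × 10^-26 kg·m/s; new Δp'_min = 1.471 × 10^-27 kg·m/s; ratio Δp'_min/Δp_min = 1/8.

From the uncertainty principle ΔxΔp ≥ ℏ/2, the minimum momentum uncertainty is Δp_min = ℏ/(2Δx).

Original (Δx = 4.48 nm = 4.480e-09 m):
Δp_min = (1.055e-34 J·s)/(2 × 4.480e-09 m) = 1.177e-26 kg·m/s

When Δx → 8Δx:
Δp'_min = ℏ/(2 × 8Δx) = (1/8) × ℏ/(2Δx) = (1/8) × Δp_min
Δp'_min = 1/8 × 1.177e-26 kg·m/s = 1.471e-27 kg·m/s

Since Δp_min ∝ 1/Δx, when Δx is increased to 8 times its original value, Δp_min decreases to 1/8 of its original value.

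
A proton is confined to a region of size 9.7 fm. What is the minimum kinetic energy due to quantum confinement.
55.133 keV

Using the uncertainty principle:

1. Position uncertainty: Δx ≈ 9.700e-15 m
2. Minimum momentum uncertainty: Δp = ℏ/(2Δx) = 5.436e-21 kg·m/s
3. Minimum kinetic energy:
   KE = (Δp)²/(2m) = (5.436e-21)²/(2 × 1.673e-27 kg)
   KE = 8.833e-15 J = 55.133 keV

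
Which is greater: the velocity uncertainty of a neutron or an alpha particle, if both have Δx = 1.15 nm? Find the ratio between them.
The neutron has the larger minimum velocity uncertainty, by a ratio of 4.0.

For both particles, Δp_min = ℏ/(2Δx) = 4.585e-26 kg·m/s (same for both).

The velocity uncertainty is Δv = Δp/m:
- neutron: Δv = 4.585e-26 / 1.675e-27 = 2.737e+01 m/s = 27.375 m/s
- alpha particle: Δv = 4.585e-26 / 6.645e-27 = 6.900e+00 m/s = 6.900 m/s

Ratio: 2.737e+01 / 6.900e+00 = 4.0

The lighter particle has larger velocity uncertainty because Δv ∝ 1/m.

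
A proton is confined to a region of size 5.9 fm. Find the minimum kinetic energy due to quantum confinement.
149.022 keV

Using the uncertainty principle:

1. Position uncertainty: Δx ≈ 5.900e-15 m
2. Minimum momentum uncertainty: Δp = ℏ/(2Δx) = 8.937e-21 kg·m/s
3. Minimum kinetic energy:
   KE = (Δp)²/(2m) = (8.937e-21)²/(2 × 1.673e-27 kg)
   KE = 2.388e-14 J = 149.022 keV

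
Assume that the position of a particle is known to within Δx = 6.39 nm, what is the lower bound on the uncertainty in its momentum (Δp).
8.252 × 10^-27 kg·m/s

Using the Heisenberg uncertainty principle:
ΔxΔp ≥ ℏ/2

The minimum uncertainty in momentum is:
Δp_min = ℏ/(2Δx)
Δp_min = (1.055e-34 J·s) / (2 × 6.390e-09 m)
Δp_min = 8.252e-27 kg·m/s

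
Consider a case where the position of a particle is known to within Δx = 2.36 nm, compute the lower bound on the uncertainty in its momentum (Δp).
2.234 × 10^-26 kg·m/s

Using the Heisenberg uncertainty principle:
ΔxΔp ≥ ℏ/2

The minimum uncertainty in momentum is:
Δp_min = ℏ/(2Δx)
Δp_min = (1.055e-34 J·s) / (2 × 2.360e-09 m)
Δp_min = 2.234e-26 kg·m/s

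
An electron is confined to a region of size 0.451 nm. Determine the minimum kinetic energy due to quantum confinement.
46.828 meV

Using the uncertainty principle:

1. Position uncertainty: Δx ≈ 4.510e-10 m
2. Minimum momentum uncertainty: Δp = ℏ/(2Δx) = 1.169e-25 kg·m/s
3. Minimum kinetic energy:
   KE = (Δp)²/(2m) = (1.169e-25)²/(2 × 9.109e-31 kg)
   KE = 7.503e-21 J = 46.828 meV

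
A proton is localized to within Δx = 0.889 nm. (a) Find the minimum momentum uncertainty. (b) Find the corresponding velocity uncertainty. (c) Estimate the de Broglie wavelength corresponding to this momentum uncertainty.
(a) Δp_min = 5.931 × 10^-26 kg·m/s
(b) Δv_min = 35.461 m/s
(c) λ_dB = 11.172 nm

Step-by-step:

(a) From the uncertainty principle:
Δp_min = ℏ/(2Δx) = (1.055e-34 J·s)/(2 × 8.890e-10 m) = 5.931e-26 kg·m/s

(b) The velocity uncertainty:
Δv = Δp/m = (5.931e-26 kg·m/s)/(1.673e-27 kg) = 3.546e+01 m/s = 35.461 m/s

(c) The de Broglie wavelength for this momentum:
λ = h/p = (6.626e-34 J·s)/(5.931e-26 kg·m/s) = 1.117e-08 m = 11.172 nm

Note: The de Broglie wavelength is comparable to the localization size, as expected from wave-particle duality.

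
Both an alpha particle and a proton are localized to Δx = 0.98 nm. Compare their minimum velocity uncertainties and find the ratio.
The proton has the larger minimum velocity uncertainty, by a ratio of 4.0.

For both particles, Δp_min = ℏ/(2Δx) = 5.380e-26 kg·m/s (same for both).

The velocity uncertainty is Δv = Δp/m:
- alpha particle: Δv = 5.380e-26 / 6.645e-27 = 8.097e+00 m/s = 8.097 m/s
- proton: Δv = 5.380e-26 / 1.673e-27 = 3.217e+01 m/s = 32.168 m/s

Ratio: 3.217e+01 / 8.097e+00 = 4.0

The lighter particle has larger velocity uncertainty because Δv ∝ 1/m.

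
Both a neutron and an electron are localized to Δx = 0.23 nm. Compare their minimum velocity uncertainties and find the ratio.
The electron has the larger minimum velocity uncertainty, by a ratio of 1838.7.

For both particles, Δp_min = ℏ/(2Δx) = 2.293e-25 kg·m/s (same for both).

The velocity uncertainty is Δv = Δp/m:
- neutron: Δv = 2.293e-25 / 1.675e-27 = 1.369e+02 m/s = 136.874 m/s
- electron: Δv = 2.293e-25 / 9.109e-31 = 2.517e+05 m/s = 251.669 km/s

Ratio: 2.517e+05 / 1.369e+02 = 1838.7

The lighter particle has larger velocity uncertainty because Δv ∝ 1/m.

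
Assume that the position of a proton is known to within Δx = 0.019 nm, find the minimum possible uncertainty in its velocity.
1.659 km/s

Using the Heisenberg uncertainty principle and Δp = mΔv:
ΔxΔp ≥ ℏ/2
Δx(mΔv) ≥ ℏ/2

The minimum uncertainty in velocity is:
Δv_min = ℏ/(2mΔx)
Δv_min = (1.055e-34 J·s) / (2 × 1.673e-27 kg × 1.900e-11 m)
Δv_min = 1.659e+03 m/s = 1.659 km/s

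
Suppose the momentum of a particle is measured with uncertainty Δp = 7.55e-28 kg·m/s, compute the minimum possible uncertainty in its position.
69.839 nm

Using the Heisenberg uncertainty principle:
ΔxΔp ≥ ℏ/2

The minimum uncertainty in position is:
Δx_min = ℏ/(2Δp)
Δx_min = (1.055e-34 J·s) / (2 × 7.550e-28 kg·m/s)
Δx_min = 6.984e-08 m = 69.839 nm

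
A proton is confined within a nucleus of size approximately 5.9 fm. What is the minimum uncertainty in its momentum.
8.937 × 10^-21 kg·m/s

Using the Heisenberg uncertainty principle:
ΔxΔp ≥ ℏ/2

With Δx ≈ L = 5.900e-15 m (the confinement size):
Δp_min = ℏ/(2Δx)
Δp_min = (1.055e-34 J·s) / (2 × 5.900e-15 m)
Δp_min = 8.937e-21 kg·m/s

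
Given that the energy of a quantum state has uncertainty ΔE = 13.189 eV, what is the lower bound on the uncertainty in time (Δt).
24.953 as

Using the energy-time uncertainty principle:
ΔEΔt ≥ ℏ/2

The minimum uncertainty in time is:
Δt_min = ℏ/(2ΔE)
Δt_min = (1.055e-34 J·s) / (2 × 2.113e-18 J)
Δt_min = 2.495e-17 s = 24.953 as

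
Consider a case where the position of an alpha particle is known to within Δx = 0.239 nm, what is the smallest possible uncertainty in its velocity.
33.203 m/s

Using the Heisenberg uncertainty principle and Δp = mΔv:
ΔxΔp ≥ ℏ/2
Δx(mΔv) ≥ ℏ/2

The minimum uncertainty in velocity is:
Δv_min = ℏ/(2mΔx)
Δv_min = (1.055e-34 J·s) / (2 × 6.645e-27 kg × 2.390e-10 m)
Δv_min = 3.320e+01 m/s = 33.203 m/s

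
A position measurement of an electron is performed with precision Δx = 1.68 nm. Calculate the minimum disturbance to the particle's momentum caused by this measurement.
3.139 × 10^-26 kg·m/s

The uncertainty principle implies that measuring position disturbs momentum:
ΔxΔp ≥ ℏ/2

When we measure position with precision Δx, we necessarily introduce a momentum uncertainty:
Δp ≥ ℏ/(2Δx)
Δp_min = (1.055e-34 J·s) / (2 × 1.680e-09 m)
Δp_min = 3.139e-26 kg·m/s

The more precisely we measure position, the greater the momentum disturbance.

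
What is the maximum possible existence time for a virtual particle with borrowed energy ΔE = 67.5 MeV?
4.876 ys

Using the energy-time uncertainty principle:
ΔEΔt ≥ ℏ/2

For a virtual particle borrowing energy ΔE, the maximum lifetime is:
Δt_max = ℏ/(2ΔE)

Converting energy:
ΔE = 67.5 MeV = 1.081e-11 J

Δt_max = (1.055e-34 J·s) / (2 × 1.081e-11 J)
Δt_max = 4.876e-24 s = 4.876 ys

Virtual particles with higher borrowed energy exist for shorter times.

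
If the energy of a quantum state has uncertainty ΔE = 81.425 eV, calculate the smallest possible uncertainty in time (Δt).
4.042 as

Using the energy-time uncertainty principle:
ΔEΔt ≥ ℏ/2

The minimum uncertainty in time is:
Δt_min = ℏ/(2ΔE)
Δt_min = (1.055e-34 J·s) / (2 × 1.305e-17 J)
Δt_min = 4.042e-18 s = 4.042 as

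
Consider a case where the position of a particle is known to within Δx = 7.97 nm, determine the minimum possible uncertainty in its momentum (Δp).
6.616 × 10^-27 kg·m/s

Using the Heisenberg uncertainty principle:
ΔxΔp ≥ ℏ/2

The minimum uncertainty in momentum is:
Δp_min = ℏ/(2Δx)
Δp_min = (1.055e-34 J·s) / (2 × 7.970e-09 m)
Δp_min = 6.616e-27 kg·m/s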